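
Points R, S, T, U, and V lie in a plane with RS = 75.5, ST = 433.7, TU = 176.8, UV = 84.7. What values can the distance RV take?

96.7 ≤ RV ≤ 770.7

The maximum is all hops collinear in one direction: 75.5 + 433.7 + 176.8 + 84.7 = 770.7.
The longest hop is 433.7; the others sum to 337.0. Folding the others back against it leaves at least 433.7 − 337.0 = 96.7.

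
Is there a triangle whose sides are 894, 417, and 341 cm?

The longest side is 894, but the other two sum to only 758.
758 < 894, so the triangle inequality fails.

No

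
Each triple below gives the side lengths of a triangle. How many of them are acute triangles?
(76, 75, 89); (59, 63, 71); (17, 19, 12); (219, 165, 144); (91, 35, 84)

3

(76,75,89): 75²+76² = 11401 > 7921 = 89² → acute
(59,63,71): 59²+63² = 7450 > 5041 = 71² → acute
(17,19,12): 12²+17² = 433 > 361 = 19² → acute
(219,165,144): 144²+165² = 47961 = 219² → right
(91,35,84): 35²+84² = 8281 = 91² → right
3 of the 5 are acute.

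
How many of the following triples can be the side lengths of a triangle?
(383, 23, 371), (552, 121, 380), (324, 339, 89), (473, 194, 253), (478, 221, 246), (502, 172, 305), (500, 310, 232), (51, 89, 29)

3

(23,371,383): 23+371 > 383 → valid
(121,380,552): 121+380 ≤ 552 → not valid
(89,324,339): 89+324 > 339 → valid
(194,253,473): 194+253 ≤ 473 → not valid
(221,246,478): 221+246 ≤ 478 → not valid
(172,305,502): 172+305 ≤ 502 → not valid
(232,310,500): 232+310 > 500 → valid
(29,51,89): 29+51 ≤ 89 → not valid
3 of the 8 triples form a triangle.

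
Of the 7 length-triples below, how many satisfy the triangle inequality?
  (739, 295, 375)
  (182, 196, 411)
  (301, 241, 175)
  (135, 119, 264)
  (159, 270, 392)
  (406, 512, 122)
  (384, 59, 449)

(295,375,739): 295+375 ≤ 739 → not valid
(182,196,411): 182+196 ≤ 411 → not valid
(175,241,301): 175+241 > 301 → valid
(119,135,264): 119+135 ≤ 264 → not valid
(159,270,392): 159+270 > 392 → valid
(122,406,512): 122+406 > 512 → valid
(59,384,449): 59+384 ≤ 449 → not valid
3 of the 7 triples form a triangle.

3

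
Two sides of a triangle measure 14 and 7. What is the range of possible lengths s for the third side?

7 < s < 21

By the triangle inequality, s must be less than 14 + 7 = 21 and greater than |14 − 7| = 7.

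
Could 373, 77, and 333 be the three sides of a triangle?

The longest side is 373, and the other two sum to 410.
Since 410 > 373, the triangle inequality holds.

Yes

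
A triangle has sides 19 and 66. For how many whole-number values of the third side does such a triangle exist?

37

The third side lies in the open interval (47, 85).
Integers from 48 to 84 inclusive: 84 − 48 + 1 = 37.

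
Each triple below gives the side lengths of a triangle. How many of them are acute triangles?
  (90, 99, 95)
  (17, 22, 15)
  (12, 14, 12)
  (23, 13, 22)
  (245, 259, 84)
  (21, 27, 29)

(90,99,95): 90²+95² = 17125 > 9801 = 99² → acute
(17,22,15): 15²+17² = 514 > 484 = 22² → acute
(12,14,12): 12²+12² = 288 > 196 = 14² → acute
(23,13,22): 13²+22² = 653 > 529 = 23² → acute
(245,259,84): 84²+245² = 67081 = 259² → right
(21,27,29): 21²+27² = 1170 > 841 = 29² → acute
5 of the 6 are acute.

5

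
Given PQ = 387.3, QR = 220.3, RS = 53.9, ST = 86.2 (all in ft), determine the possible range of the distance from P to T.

26.9 ≤ PT ≤ 747.7 ft

The maximum is all hops collinear in one direction: 387.3 + 220.3 + 53.9 + 86.2 = 747.7.
The longest hop is 387.3; the others sum to 360.4. Folding the others back against it leaves at least 387.3 − 360.4 = 26.9.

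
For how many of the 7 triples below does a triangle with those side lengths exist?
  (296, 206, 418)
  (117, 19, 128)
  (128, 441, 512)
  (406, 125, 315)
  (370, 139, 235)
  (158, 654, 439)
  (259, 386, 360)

6

(206,296,418): 206+296 > 418 → valid
(19,117,128): 19+117 > 128 → valid
(128,441,512): 128+441 > 512 → valid
(125,315,406): 125+315 > 406 → valid
(139,235,370): 139+235 > 370 → valid
(158,439,654): 158+439 ≤ 654 → not valid
(259,360,386): 259+360 > 386 → valid
6 of the 7 triples form a triangle.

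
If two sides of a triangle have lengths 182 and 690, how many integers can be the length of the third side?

363

The third side lies in the open interval (508, 872).
Integers from 509 to 871 inclusive: 871 − 509 + 1 = 363.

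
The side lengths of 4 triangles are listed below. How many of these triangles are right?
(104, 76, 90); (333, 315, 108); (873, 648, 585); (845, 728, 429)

(104,76,90): 76²+90² = 13876 > 10816 = 104² → acute
(333,315,108): 108²+315² = 110889 = 333² → right
(873,648,585): 585²+648² = 762129 = 873² → right
(845,728,429): 429²+728² = 714025 = 845² → right
3 of the 4 are right.

3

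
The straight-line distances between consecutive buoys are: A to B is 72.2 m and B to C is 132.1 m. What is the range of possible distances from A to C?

By the triangle inequality, |72.2 − 132.1| ≤ AC ≤ 72.2 + 132.1.

59.9 ≤ AC ≤ 204.3 m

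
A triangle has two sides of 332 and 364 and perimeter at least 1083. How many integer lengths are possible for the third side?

Triangle inequality: 32 < x < 696. Perimeter ≥ 1083 gives x ≥ 1083 − 332 − 364 = 387.
So 387 ≤ x < 696; integers 387 through 695: 309 values.

309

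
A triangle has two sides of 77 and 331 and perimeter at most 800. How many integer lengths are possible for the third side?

138

Triangle inequality: 254 < x < 408. Perimeter ≤ 800 gives x ≤ 800 − 77 − 331 = 392.
So 254 < x ≤ 392; integers 255 through 392: 138 values.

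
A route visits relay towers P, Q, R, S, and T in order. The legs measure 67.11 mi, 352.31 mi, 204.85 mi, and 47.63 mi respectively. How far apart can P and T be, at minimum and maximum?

32.72 ≤ PT ≤ 671.90 mi

The maximum is all hops collinear in one direction: 67.11 + 352.31 + 204.85 + 47.63 = 671.90.
The longest hop is 352.31; the others sum to 319.59. Folding the others back against it leaves at least 352.31 − 319.59 = 32.72.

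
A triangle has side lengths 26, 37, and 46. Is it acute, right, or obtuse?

Compare the square of the longest side to the sum of squares of the other two: 26² + 37² = 2045 < 2116 = 46².

obtuse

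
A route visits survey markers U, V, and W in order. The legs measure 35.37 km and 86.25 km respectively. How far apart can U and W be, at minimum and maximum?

By the triangle inequality, |35.37 − 86.25| ≤ UW ≤ 35.37 + 86.25.

50.88 ≤ UW ≤ 121.62 km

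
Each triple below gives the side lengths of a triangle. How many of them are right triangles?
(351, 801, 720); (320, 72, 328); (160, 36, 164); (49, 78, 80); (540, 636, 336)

(351,801,720): 351²+720² = 641601 = 801² → right
(320,72,328): 72²+320² = 107584 = 328² → right
(160,36,164): 36²+160² = 26896 = 164² → right
(49,78,80): 49²+78² = 8485 > 6400 = 80² → acute
(540,636,336): 336²+540² = 404496 = 636² → right
4 of the 5 are right.

4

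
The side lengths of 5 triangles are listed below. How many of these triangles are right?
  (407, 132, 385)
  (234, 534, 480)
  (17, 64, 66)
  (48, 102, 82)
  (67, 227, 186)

(407,132,385): 132²+385² = 165649 = 407² → right
(234,534,480): 234²+480² = 285156 = 534² → right
(17,64,66): 17²+64² = 4385 > 4356 = 66² → acute
(48,102,82): 48²+82² = 9028 < 10404 = 102² → obtuse
(67,227,186): 67²+186² = 39085 < 51529 = 227² → obtuse
2 of the 5 are right.

2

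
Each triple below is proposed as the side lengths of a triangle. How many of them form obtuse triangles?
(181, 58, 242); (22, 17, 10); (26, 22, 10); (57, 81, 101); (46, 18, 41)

4

(181,58,242): 58+181 ≤ 242, not a triangle
(22,17,10): 10²+17² = 389 < 484 = 22² → obtuse
(26,22,10): 10²+22² = 584 < 676 = 26² → obtuse
(57,81,101): 57²+81² = 9810 < 10201 = 101² → obtuse
(46,18,41): 18²+41² = 2005 < 2116 = 46² → obtuse
4 of the 5 are obtuse.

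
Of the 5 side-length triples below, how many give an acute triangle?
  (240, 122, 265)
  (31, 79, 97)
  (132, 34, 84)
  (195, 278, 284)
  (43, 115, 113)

(240,122,265): 122²+240² = 72484 > 70225 = 265² → acute
(31,79,97): 31²+79² = 7202 < 9409 = 97² → obtuse
(132,34,84): 34+84 ≤ 132, not a triangle
(195,278,284): 195²+278² = 115309 > 80656 = 284² → acute
(43,115,113): 43²+113² = 14618 > 13225 = 115² → acute
3 of the 5 are acute.

3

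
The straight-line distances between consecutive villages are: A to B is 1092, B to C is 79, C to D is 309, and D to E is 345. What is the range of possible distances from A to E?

359 ≤ AE ≤ 1825

The maximum is all hops collinear in one direction: 1092 + 79 + 309 + 345 = 1825.
The longest hop is 1092; the others sum to 733. Folding the others back against it leaves at least 1092 − 733 = 359.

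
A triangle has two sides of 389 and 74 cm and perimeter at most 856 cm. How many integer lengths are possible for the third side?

78

Triangle inequality: 315 < x < 463. Perimeter ≤ 856 gives x ≤ 856 − 389 − 74 = 393.
So 315 < x ≤ 393; integers 316 through 393: 78 values.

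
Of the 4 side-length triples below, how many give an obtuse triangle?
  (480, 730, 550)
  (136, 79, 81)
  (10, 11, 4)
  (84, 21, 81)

(480,730,550): 480²+550² = 532900 = 730² → right
(136,79,81): 79²+81² = 12802 < 18496 = 136² → obtuse
(10,11,4): 4²+10² = 116 < 121 = 11² → obtuse
(84,21,81): 21²+81² = 7002 < 7056 = 84² → obtuse
3 of the 4 are obtuse.

3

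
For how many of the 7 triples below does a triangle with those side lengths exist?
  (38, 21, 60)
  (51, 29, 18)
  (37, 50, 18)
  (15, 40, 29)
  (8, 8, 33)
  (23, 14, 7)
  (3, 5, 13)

2

(21,38,60): 21+38 ≤ 60 → not valid
(18,29,51): 18+29 ≤ 51 → not valid
(18,37,50): 18+37 > 50 → valid
(15,29,40): 15+29 > 40 → valid
(8,8,33): 8+8 ≤ 33 → not valid
(7,14,23): 7+14 ≤ 23 → not valid
(3,5,13): 3+5 ≤ 13 → not valid
2 of the 7 triples form a triangle.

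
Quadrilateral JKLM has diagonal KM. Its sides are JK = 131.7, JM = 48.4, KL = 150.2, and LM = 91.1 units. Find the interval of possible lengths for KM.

From triangle JKM: |131.7 − 48.4| < KM < 131.7 + 48.4, i.e. 83.3 < KM < 180.1.
From triangle LKM: 59.1 < KM < 241.3.
Both must hold, so KM lies in the intersection.

83.3 < KM < 180.1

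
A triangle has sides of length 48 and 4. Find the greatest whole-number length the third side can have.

The third side must be strictly less than 48 + 4 = 52.
The largest integer below 52 is 51.

51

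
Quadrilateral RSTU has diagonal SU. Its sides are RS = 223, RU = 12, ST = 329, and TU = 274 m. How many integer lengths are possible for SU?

23

From triangle RSU: 211 < SU < 235.
From triangle TSU: 55 < SU < 603.
Intersection: 211 < SU < 235, so integers 212 through 234: 23 values.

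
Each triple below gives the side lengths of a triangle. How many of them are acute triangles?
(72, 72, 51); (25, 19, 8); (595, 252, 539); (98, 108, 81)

(72,72,51): 51²+72² = 7785 > 5184 = 72² → acute
(25,19,8): 8²+19² = 425 < 625 = 25² → obtuse
(595,252,539): 252²+539² = 354025 = 595² → right
(98,108,81): 81²+98² = 16165 > 11664 = 108² → acute
2 of the 4 are acute.

2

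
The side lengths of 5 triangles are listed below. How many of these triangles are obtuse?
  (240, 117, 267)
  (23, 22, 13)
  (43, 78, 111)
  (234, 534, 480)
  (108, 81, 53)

2

(240,117,267): 117²+240² = 71289 = 267² → right
(23,22,13): 13²+22² = 653 > 529 = 23² → acute
(43,78,111): 43²+78² = 7933 < 12321 = 111² → obtuse
(234,534,480): 234²+480² = 285156 = 534² → right
(108,81,53): 53²+81² = 9370 < 11664 = 108² → obtuse
2 of the 5 are obtuse.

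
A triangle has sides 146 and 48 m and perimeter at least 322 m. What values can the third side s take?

Triangle inequality alone gives 98 < s < 194.
The perimeter condition gives s ≥ 322 − 146 − 48 = 128.
Intersecting the two: 128 ≤ s < 194.

128 ≤ s < 194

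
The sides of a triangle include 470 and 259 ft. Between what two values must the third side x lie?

211 < x < 729

By the triangle inequality, x must be less than 470 + 259 = 729 and greater than |470 − 259| = 211.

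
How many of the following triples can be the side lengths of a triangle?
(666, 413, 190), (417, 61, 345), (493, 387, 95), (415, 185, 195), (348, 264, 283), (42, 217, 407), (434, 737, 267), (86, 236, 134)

1

(190,413,666): 190+413 ≤ 666 → not valid
(61,345,417): 61+345 ≤ 417 → not valid
(95,387,493): 95+387 ≤ 493 → not valid
(185,195,415): 185+195 ≤ 415 → not valid
(264,283,348): 264+283 > 348 → valid
(42,217,407): 42+217 ≤ 407 → not valid
(267,434,737): 267+434 ≤ 737 → not valid
(86,134,236): 86+134 ≤ 236 → not valid
1 of the 8 triples forms a triangle.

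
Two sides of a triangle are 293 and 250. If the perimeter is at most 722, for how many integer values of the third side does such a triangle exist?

136

Triangle inequality: 43 < x < 543. Perimeter ≤ 722 gives x ≤ 722 − 293 − 250 = 179.
So 43 < x ≤ 179; integers 44 through 179: 136 values.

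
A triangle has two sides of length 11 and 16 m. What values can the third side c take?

5 < c < 27

By the triangle inequality, c must be less than 11 + 16 = 27 and greater than |11 − 16| = 5.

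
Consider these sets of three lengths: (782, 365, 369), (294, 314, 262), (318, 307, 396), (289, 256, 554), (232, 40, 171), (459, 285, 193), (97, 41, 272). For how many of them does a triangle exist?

3

(365,369,782): 365+369 ≤ 782 → not valid
(262,294,314): 262+294 > 314 → valid
(307,318,396): 307+318 > 396 → valid
(256,289,554): 256+289 ≤ 554 → not valid
(40,171,232): 40+171 ≤ 232 → not valid
(193,285,459): 193+285 > 459 → valid
(41,97,272): 41+97 ≤ 272 → not valid
3 of the 7 triples form a triangle.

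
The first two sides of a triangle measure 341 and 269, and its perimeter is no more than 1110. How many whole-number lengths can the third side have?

Triangle inequality: 72 < x < 610. Perimeter ≤ 1110 gives x ≤ 1110 − 341 − 269 = 500.
So 72 < x ≤ 500; integers 73 through 500: 428 values.

428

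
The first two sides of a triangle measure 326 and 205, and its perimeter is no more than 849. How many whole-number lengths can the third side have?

197

Triangle inequality: 121 < x < 531. Perimeter ≤ 849 gives x ≤ 849 − 326 − 205 = 318.
So 121 < x ≤ 318; integers 122 through 318: 197 values.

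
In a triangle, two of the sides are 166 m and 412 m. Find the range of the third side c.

By the triangle inequality, c must be less than 166 + 412 = 578 and greater than |166 − 412| = 246.

246 < c < 578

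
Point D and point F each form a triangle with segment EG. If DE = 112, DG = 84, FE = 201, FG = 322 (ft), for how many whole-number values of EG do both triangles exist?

74

From triangle DEG: 28 < EG < 196.
From triangle FEG: 121 < EG < 523.
Intersection: 121 < EG < 196, so integers 122 through 195: 74 values.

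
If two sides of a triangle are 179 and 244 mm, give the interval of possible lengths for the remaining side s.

By the triangle inequality, s must be less than 179 + 244 = 423 and greater than |179 − 244| = 65.

65 < s < 423 (mm)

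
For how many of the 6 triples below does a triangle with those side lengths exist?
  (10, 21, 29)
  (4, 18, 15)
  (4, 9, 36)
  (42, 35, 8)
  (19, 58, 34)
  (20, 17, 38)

(10,21,29): 10+21 > 29 → valid
(4,15,18): 4+15 > 18 → valid
(4,9,36): 4+9 ≤ 36 → not valid
(8,35,42): 8+35 > 42 → valid
(19,34,58): 19+34 ≤ 58 → not valid
(17,20,38): 17+20 ≤ 38 → not valid
3 of the 6 triples form a triangle.

3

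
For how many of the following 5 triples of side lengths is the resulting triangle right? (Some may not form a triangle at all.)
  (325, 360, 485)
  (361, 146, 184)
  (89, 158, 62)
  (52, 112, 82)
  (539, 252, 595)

(325,360,485): 325²+360² = 235225 = 485² → right
(361,146,184): 146+184 ≤ 361, not a triangle
(89,158,62): 62+89 ≤ 158, not a triangle
(52,112,82): 52²+82² = 9428 < 12544 = 112² → obtuse
(539,252,595): 252²+539² = 354025 = 595² → right
2 of the 5 are right.

2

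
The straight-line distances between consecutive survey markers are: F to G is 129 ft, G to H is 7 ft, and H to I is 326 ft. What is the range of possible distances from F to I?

The maximum is all hops collinear in one direction: 129 + 7 + 326 = 462.
The longest hop is 326; the others sum to 136. Folding the others back against it leaves at least 326 − 136 = 190.

190 ≤ FI ≤ 462 ft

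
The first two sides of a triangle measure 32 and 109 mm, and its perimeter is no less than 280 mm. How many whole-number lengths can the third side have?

Triangle inequality: 77 < x < 141. Perimeter ≥ 280 gives x ≥ 280 − 32 − 109 = 139.
So 139 ≤ x < 141; integers 139 through 140: 2 values.

2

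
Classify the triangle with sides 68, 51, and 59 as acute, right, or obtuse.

Compare the square of the longest side to the sum of squares of the other two: 51² + 59² = 6082 > 4624 = 68².

acute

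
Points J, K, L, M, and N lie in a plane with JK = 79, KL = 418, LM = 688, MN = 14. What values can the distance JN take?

177 ≤ JN ≤ 1199

The maximum is all hops collinear in one direction: 79 + 418 + 688 + 14 = 1199.
The longest hop is 688; the others sum to 511. Folding the others back against it leaves at least 688 − 511 = 177.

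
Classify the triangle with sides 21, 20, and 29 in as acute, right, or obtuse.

Compare the square of the longest side to the sum of squares of the other two: 20² + 21² = 841 = 29².

right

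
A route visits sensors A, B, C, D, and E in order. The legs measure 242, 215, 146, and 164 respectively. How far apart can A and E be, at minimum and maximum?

The maximum is all hops collinear in one direction: 242 + 215 + 146 + 164 = 767.
The longest hop is 242; the others sum to 525. Since 242 ≤ 525, the path can fold back on itself completely, so the minimum distance is 0.

0 ≤ AE ≤ 767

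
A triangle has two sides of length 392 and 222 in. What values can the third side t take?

170 < t < 614

By the triangle inequality, t must be less than 392 + 222 = 614 and greater than |392 − 222| = 170.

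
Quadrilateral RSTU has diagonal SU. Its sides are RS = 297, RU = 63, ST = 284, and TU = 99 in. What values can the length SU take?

234 < SU < 360

From triangle RSU: |297 − 63| < SU < 297 + 63, i.e. 234 < SU < 360.
From triangle TSU: 185 < SU < 383.
Both must hold, so SU lies in the intersection.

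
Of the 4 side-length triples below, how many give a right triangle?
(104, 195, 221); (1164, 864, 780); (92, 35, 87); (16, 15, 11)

2

(104,195,221): 104²+195² = 48841 = 221² → right
(1164,864,780): 780²+864² = 1354896 = 1164² → right
(92,35,87): 35²+87² = 8794 > 8464 = 92² → acute
(16,15,11): 11²+15² = 346 > 256 = 16² → acute
2 of the 4 are right.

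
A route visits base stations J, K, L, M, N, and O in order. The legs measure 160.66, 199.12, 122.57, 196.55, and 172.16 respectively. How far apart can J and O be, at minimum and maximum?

0 ≤ JO ≤ 851.06

The maximum is all hops collinear in one direction: 160.66 + 199.12 + 122.57 + 196.55 + 172.16 = 851.06.
The longest hop is 199.12; the others sum to 651.94. Since 199.12 ≤ 651.94, the path can fold back on itself completely, so the minimum distance is 0.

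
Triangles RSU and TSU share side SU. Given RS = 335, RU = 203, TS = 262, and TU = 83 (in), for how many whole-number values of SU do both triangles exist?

165

From triangle RSU: 132 < SU < 538.
From triangle TSU: 179 < SU < 345.
Intersection: 179 < SU < 345, so integers 180 through 344: 165 values.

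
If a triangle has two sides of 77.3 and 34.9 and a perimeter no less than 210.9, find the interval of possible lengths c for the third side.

98.7 ≤ c < 112.2

Triangle inequality alone gives 42.4 < c < 112.2.
The perimeter condition gives c ≥ 210.9 − 77.3 − 34.9 = 98.7.
Intersecting the two: 98.7 ≤ c < 112.2.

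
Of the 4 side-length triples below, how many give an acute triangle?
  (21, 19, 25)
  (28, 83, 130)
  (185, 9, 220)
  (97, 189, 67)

(21,19,25): 19²+21² = 802 > 625 = 25² → acute
(28,83,130): 28+83 ≤ 130, not a triangle
(185,9,220): 9+185 ≤ 220, not a triangle
(97,189,67): 67+97 ≤ 189, not a triangle
1 of the 4 is acute.

1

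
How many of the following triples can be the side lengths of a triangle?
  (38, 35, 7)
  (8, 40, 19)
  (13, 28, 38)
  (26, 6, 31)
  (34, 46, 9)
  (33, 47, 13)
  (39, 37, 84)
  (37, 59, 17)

(7,35,38): 7+35 > 38 → valid
(8,19,40): 8+19 ≤ 40 → not valid
(13,28,38): 13+28 > 38 → valid
(6,26,31): 6+26 > 31 → valid
(9,34,46): 9+34 ≤ 46 → not valid
(13,33,47): 13+33 ≤ 47 → not valid
(37,39,84): 37+39 ≤ 84 → not valid
(17,37,59): 17+37 ≤ 59 → not valid
3 of the 8 triples form a triangle.

3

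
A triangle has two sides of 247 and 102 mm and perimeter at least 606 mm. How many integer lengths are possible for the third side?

92

Triangle inequality: 145 < x < 349. Perimeter ≥ 606 gives x ≥ 606 − 247 − 102 = 257.
So 257 ≤ x < 349; integers 257 through 348: 92 values.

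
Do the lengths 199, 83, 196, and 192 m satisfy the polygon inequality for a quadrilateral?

A quadrilateral exists iff every side is shorter than the sum of the others — equivalently, the longest side is less than the sum of the rest.
Longest side 199 < 471 (sum of the remaining 3), so yes.

Yes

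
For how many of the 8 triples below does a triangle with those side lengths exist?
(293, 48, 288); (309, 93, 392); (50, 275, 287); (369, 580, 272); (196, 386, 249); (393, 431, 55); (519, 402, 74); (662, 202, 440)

6

(48,288,293): 48+288 > 293 → valid
(93,309,392): 93+309 > 392 → valid
(50,275,287): 50+275 > 287 → valid
(272,369,580): 272+369 > 580 → valid
(196,249,386): 196+249 > 386 → valid
(55,393,431): 55+393 > 431 → valid
(74,402,519): 74+402 ≤ 519 → not valid
(202,440,662): 202+440 ≤ 662 → not valid
6 of the 8 triples form a triangle.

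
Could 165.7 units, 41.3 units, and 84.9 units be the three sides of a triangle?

No

The longest side is 165.7, but the other two sum to only 126.2.
126.2 < 165.7, so the triangle inequality fails.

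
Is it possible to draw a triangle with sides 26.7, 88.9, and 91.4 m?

Yes

The longest side is 91.4, and the other two sum to 115.6.
Since 115.6 > 91.4, the triangle inequality holds.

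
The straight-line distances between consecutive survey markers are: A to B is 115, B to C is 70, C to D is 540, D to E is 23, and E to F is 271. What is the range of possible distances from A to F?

The maximum is all hops collinear in one direction: 115 + 70 + 540 + 23 + 271 = 1019.
The longest hop is 540; the others sum to 479. Folding the others back against it leaves at least 540 − 479 = 61.

61 ≤ AF ≤ 1019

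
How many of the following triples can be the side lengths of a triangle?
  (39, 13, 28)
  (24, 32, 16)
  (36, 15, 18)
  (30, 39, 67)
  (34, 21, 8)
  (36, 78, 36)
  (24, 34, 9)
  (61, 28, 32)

(13,28,39): 13+28 > 39 → valid
(16,24,32): 16+24 > 32 → valid
(15,18,36): 15+18 ≤ 36 → not valid
(30,39,67): 30+39 > 67 → valid
(8,21,34): 8+21 ≤ 34 → not valid
(36,36,78): 36+36 ≤ 78 → not valid
(9,24,34): 9+24 ≤ 34 → not valid
(28,32,61): 28+32 ≤ 61 → not valid
3 of the 8 triples form a triangle.

3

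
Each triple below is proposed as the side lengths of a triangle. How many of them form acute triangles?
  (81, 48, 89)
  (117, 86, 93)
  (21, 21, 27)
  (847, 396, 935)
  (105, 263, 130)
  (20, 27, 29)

4

(81,48,89): 48²+81² = 8865 > 7921 = 89² → acute
(117,86,93): 86²+93² = 16045 > 13689 = 117² → acute
(21,21,27): 21²+21² = 882 > 729 = 27² → acute
(847,396,935): 396²+847² = 874225 = 935² → right
(105,263,130): 105+130 ≤ 263, not a triangle
(20,27,29): 20²+27² = 1129 > 841 = 29² → acute
4 of the 6 are acute.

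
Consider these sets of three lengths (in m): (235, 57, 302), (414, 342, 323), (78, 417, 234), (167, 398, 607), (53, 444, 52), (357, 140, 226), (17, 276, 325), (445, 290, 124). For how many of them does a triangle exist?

(57,235,302): 57+235 ≤ 302 → not valid
(323,342,414): 323+342 > 414 → valid
(78,234,417): 78+234 ≤ 417 → not valid
(167,398,607): 167+398 ≤ 607 → not valid
(52,53,444): 52+53 ≤ 444 → not valid
(140,226,357): 140+226 > 357 → valid
(17,276,325): 17+276 ≤ 325 → not valid
(124,290,445): 124+290 ≤ 445 → not valid
2 of the 8 triples form a triangle.

2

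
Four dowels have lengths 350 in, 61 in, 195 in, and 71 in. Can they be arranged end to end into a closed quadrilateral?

No

For a quadrilateral, each side must be shorter than the sum of the others.
Here the longest side is 350, but the remaining 3 sides sum to only 327.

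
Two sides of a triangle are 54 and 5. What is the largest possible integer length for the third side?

58

The third side must be strictly less than 54 + 5 = 59.
The largest integer below 59 is 58.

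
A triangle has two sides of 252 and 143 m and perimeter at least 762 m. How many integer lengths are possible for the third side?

Triangle inequality: 109 < x < 395. Perimeter ≥ 762 gives x ≥ 762 − 252 − 143 = 367.
So 367 ≤ x < 395; integers 367 through 394: 28 values.

28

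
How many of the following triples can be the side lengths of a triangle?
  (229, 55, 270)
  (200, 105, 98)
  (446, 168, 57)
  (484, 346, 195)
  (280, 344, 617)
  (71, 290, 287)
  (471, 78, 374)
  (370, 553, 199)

(55,229,270): 55+229 > 270 → valid
(98,105,200): 98+105 > 200 → valid
(57,168,446): 57+168 ≤ 446 → not valid
(195,346,484): 195+346 > 484 → valid
(280,344,617): 280+344 > 617 → valid
(71,287,290): 71+287 > 290 → valid
(78,374,471): 78+374 ≤ 471 → not valid
(199,370,553): 199+370 > 553 → valid
6 of the 8 triples form a triangle.

6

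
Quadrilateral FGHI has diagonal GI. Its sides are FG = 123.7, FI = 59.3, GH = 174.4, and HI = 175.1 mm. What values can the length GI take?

From triangle FGI: |123.7 − 59.3| < GI < 123.7 + 59.3, i.e. 64.4 < GI < 183.0.
From triangle HGI: 0.7 < GI < 349.5.
Both must hold, so GI lies in the intersection.

64.4 < GI < 183.0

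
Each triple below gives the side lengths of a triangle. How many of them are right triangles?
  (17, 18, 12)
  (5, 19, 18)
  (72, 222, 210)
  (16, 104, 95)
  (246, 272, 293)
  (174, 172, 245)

1

(17,18,12): 12²+17² = 433 > 324 = 18² → acute
(5,19,18): 5²+18² = 349 < 361 = 19² → obtuse
(72,222,210): 72²+210² = 49284 = 222² → right
(16,104,95): 16²+95² = 9281 < 10816 = 104² → obtuse
(246,272,293): 246²+272² = 134500 > 85849 = 293² → acute
(174,172,245): 172²+174² = 59860 < 60025 = 245² → obtuse
1 of the 6 is right.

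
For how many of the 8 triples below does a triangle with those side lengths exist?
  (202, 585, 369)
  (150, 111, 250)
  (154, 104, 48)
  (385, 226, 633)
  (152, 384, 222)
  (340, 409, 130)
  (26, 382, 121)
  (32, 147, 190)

2

(202,369,585): 202+369 ≤ 585 → not valid
(111,150,250): 111+150 > 250 → valid
(48,104,154): 48+104 ≤ 154 → not valid
(226,385,633): 226+385 ≤ 633 → not valid
(152,222,384): 152+222 ≤ 384 → not valid
(130,340,409): 130+340 > 409 → valid
(26,121,382): 26+121 ≤ 382 → not valid
(32,147,190): 32+147 ≤ 190 → not valid
2 of the 8 triples form a triangle.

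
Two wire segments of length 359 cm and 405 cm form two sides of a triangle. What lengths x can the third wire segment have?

46 < x < 764 (cm)

By the triangle inequality, x must be less than 359 + 405 = 764 and greater than |359 − 405| = 46.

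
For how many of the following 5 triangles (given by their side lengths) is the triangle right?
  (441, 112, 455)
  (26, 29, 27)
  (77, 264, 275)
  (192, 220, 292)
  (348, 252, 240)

(441,112,455): 112²+441² = 207025 = 455² → right
(26,29,27): 26²+27² = 1405 > 841 = 29² → acute
(77,264,275): 77²+264² = 75625 = 275² → right
(192,220,292): 192²+220² = 85264 = 292² → right
(348,252,240): 240²+252² = 121104 = 348² → right
4 of the 5 are right.

4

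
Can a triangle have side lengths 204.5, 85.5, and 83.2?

No

The longest side is 204.5, but the other two sum to only 168.7.
168.7 < 204.5, so the triangle inequality fails.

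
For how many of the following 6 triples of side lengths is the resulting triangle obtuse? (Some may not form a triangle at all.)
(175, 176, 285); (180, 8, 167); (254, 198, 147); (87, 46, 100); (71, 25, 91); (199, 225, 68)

5

(175,176,285): 175²+176² = 61601 < 81225 = 285² → obtuse
(180,8,167): 8+167 ≤ 180, not a triangle
(254,198,147): 147²+198² = 60813 < 64516 = 254² → obtuse
(87,46,100): 46²+87² = 9685 < 10000 = 100² → obtuse
(71,25,91): 25²+71² = 5666 < 8281 = 91² → obtuse
(199,225,68): 68²+199² = 44225 < 50625 = 225² → obtuse
5 of the 6 are obtuse.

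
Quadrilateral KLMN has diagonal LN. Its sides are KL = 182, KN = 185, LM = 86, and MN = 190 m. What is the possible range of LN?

From triangle KLN: |182 − 185| < LN < 182 + 185, i.e. 3 < LN < 367.
From triangle MLN: 104 < LN < 276.
Both must hold, so LN lies in the intersection.

104 < LN < 276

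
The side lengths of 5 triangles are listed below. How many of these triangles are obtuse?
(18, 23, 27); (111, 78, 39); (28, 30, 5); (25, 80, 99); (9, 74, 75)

(18,23,27): 18²+23² = 853 > 729 = 27² → acute
(111,78,39): 39²+78² = 7605 < 12321 = 111² → obtuse
(28,30,5): 5²+28² = 809 < 900 = 30² → obtuse
(25,80,99): 25²+80² = 7025 < 9801 = 99² → obtuse
(9,74,75): 9²+74² = 5557 < 5625 = 75² → obtuse
4 of the 5 are obtuse.

4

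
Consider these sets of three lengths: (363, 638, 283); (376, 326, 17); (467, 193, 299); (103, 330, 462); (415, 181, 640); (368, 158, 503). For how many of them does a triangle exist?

(283,363,638): 283+363 > 638 → valid
(17,326,376): 17+326 ≤ 376 → not valid
(193,299,467): 193+299 > 467 → valid
(103,330,462): 103+330 ≤ 462 → not valid
(181,415,640): 181+415 ≤ 640 → not valid
(158,368,503): 158+368 > 503 → valid
3 of the 6 triples form a triangle.

3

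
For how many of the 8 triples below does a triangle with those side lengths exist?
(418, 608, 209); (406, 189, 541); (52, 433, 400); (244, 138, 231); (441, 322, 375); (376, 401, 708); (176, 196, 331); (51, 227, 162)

7

(209,418,608): 209+418 > 608 → valid
(189,406,541): 189+406 > 541 → valid
(52,400,433): 52+400 > 433 → valid
(138,231,244): 138+231 > 244 → valid
(322,375,441): 322+375 > 441 → valid
(376,401,708): 376+401 > 708 → valid
(176,196,331): 176+196 > 331 → valid
(51,162,227): 51+162 ≤ 227 → not valid
7 of the 8 triples form a triangle.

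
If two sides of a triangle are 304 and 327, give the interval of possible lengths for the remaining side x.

By the triangle inequality, x must be less than 304 + 327 = 631 and greater than |304 − 327| = 23.

23 < x < 631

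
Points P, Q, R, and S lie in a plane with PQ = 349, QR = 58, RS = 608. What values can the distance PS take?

201 ≤ PS ≤ 1015

The maximum is all hops collinear in one direction: 349 + 58 + 608 = 1015.
The longest hop is 608; the others sum to 407. Folding the others back against it leaves at least 608 − 407 = 201.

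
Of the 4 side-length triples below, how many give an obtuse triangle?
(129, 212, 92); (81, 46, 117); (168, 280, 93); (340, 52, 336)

(129,212,92): 92²+129² = 25105 < 44944 = 212² → obtuse
(81,46,117): 46²+81² = 8677 < 13689 = 117² → obtuse
(168,280,93): 93+168 ≤ 280, not a triangle
(340,52,336): 52²+336² = 115600 = 340² → right
2 of the 4 are obtuse.

2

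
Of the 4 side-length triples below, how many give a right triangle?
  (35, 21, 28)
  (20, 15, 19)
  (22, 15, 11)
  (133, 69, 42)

(35,21,28): 21²+28² = 1225 = 35² → right
(20,15,19): 15²+19² = 586 > 400 = 20² → acute
(22,15,11): 11²+15² = 346 < 484 = 22² → obtuse
(133,69,42): 42+69 ≤ 133, not a triangle
1 of the 4 is right.

1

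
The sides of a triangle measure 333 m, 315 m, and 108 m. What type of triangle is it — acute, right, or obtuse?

right

Compare the square of the longest side to the sum of squares of the other two: 108² + 315² = 110889 = 333².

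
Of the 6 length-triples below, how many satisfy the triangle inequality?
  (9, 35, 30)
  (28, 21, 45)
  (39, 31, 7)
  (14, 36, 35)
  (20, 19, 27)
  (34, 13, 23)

(9,30,35): 9+30 > 35 → valid
(21,28,45): 21+28 > 45 → valid
(7,31,39): 7+31 ≤ 39 → not valid
(14,35,36): 14+35 > 36 → valid
(19,20,27): 19+20 > 27 → valid
(13,23,34): 13+23 > 34 → valid
5 of the 6 triples form a triangle.

5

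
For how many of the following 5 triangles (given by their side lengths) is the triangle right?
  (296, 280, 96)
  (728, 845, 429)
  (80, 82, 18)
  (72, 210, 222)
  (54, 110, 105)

4

(296,280,96): 96²+280² = 87616 = 296² → right
(728,845,429): 429²+728² = 714025 = 845² → right
(80,82,18): 18²+80² = 6724 = 82² → right
(72,210,222): 72²+210² = 49284 = 222² → right
(54,110,105): 54²+105² = 13941 > 12100 = 110² → acute
4 of the 5 are right.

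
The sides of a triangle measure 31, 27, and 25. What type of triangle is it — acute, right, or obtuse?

Compare the square of the longest side to the sum of squares of the other two: 25² + 27² = 1354 > 961 = 31².

acute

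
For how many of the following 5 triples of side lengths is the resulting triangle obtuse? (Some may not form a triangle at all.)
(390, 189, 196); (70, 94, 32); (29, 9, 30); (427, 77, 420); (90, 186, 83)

(390,189,196): 189+196 ≤ 390, not a triangle
(70,94,32): 32²+70² = 5924 < 8836 = 94² → obtuse
(29,9,30): 9²+29² = 922 > 900 = 30² → acute
(427,77,420): 77²+420² = 182329 = 427² → right
(90,186,83): 83+90 ≤ 186, not a triangle
1 of the 5 is obtuse.

1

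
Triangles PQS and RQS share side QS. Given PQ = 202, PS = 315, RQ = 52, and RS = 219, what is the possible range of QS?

167 < QS < 271

From triangle PQS: |202 − 315| < QS < 202 + 315, i.e. 113 < QS < 517.
From triangle RQS: 167 < QS < 271.
Both must hold, so QS lies in the intersection.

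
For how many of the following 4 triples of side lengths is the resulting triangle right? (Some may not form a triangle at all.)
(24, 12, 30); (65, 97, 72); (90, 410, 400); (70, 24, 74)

3

(24,12,30): 12²+24² = 720 < 900 = 30² → obtuse
(65,97,72): 65²+72² = 9409 = 97² → right
(90,410,400): 90²+400² = 168100 = 410² → right
(70,24,74): 24²+70² = 5476 = 74² → right
3 of the 4 are right.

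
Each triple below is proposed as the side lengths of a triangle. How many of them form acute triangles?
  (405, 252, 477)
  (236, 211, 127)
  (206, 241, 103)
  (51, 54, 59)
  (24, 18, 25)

(405,252,477): 252²+405² = 227529 = 477² → right
(236,211,127): 127²+211² = 60650 > 55696 = 236² → acute
(206,241,103): 103²+206² = 53045 < 58081 = 241² → obtuse
(51,54,59): 51²+54² = 5517 > 3481 = 59² → acute
(24,18,25): 18²+24² = 900 > 625 = 25² → acute
3 of the 5 are acute.

3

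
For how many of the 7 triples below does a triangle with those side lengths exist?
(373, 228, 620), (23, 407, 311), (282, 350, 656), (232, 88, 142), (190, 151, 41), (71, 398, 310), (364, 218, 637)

(228,373,620): 228+373 ≤ 620 → not valid
(23,311,407): 23+311 ≤ 407 → not valid
(282,350,656): 282+350 ≤ 656 → not valid
(88,142,232): 88+142 ≤ 232 → not valid
(41,151,190): 41+151 > 190 → valid
(71,310,398): 71+310 ≤ 398 → not valid
(218,364,637): 218+364 ≤ 637 → not valid
1 of the 7 triples forms a triangle.

1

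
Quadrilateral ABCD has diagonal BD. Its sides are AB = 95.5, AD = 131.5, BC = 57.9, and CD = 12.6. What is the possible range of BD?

45.3 < BD < 70.5

From triangle ABD: |95.5 − 131.5| < BD < 95.5 + 131.5, i.e. 36.0 < BD < 227.0.
From triangle CBD: 45.3 < BD < 70.5.
Both must hold, so BD lies in the intersection.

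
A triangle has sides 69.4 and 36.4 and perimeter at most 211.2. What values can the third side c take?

33.0 < c ≤ 105.4

Triangle inequality alone gives 33.0 < c < 105.8.
The perimeter condition gives c ≤ 211.2 − 69.4 − 36.4 = 105.4.
Intersecting the two: 33.0 < c ≤ 105.4.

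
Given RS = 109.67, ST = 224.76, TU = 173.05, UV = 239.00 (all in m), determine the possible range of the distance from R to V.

0 ≤ RV ≤ 746.48 m

The maximum is all hops collinear in one direction: 109.67 + 224.76 + 173.05 + 239.00 = 746.48.
The longest hop is 239.00; the others sum to 507.48. Since 239.00 ≤ 507.48, the path can fold back on itself completely, so the minimum distance is 0.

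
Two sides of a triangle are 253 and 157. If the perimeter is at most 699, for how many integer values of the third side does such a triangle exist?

Triangle inequality: 96 < x < 410. Perimeter ≤ 699 gives x ≤ 699 − 253 − 157 = 289.
So 96 < x ≤ 289; integers 97 through 289: 193 values.

193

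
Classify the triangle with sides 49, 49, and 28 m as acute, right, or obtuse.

Compare the square of the longest side to the sum of squares of the other two: 28² + 49² = 3185 > 2401 = 49².

acute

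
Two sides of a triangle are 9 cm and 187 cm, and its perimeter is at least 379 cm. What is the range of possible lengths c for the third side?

Triangle inequality alone gives 178 < c < 196.
The perimeter condition gives c ≥ 379 − 9 − 187 = 183.
Intersecting the two: 183 ≤ c < 196.

183 ≤ c < 196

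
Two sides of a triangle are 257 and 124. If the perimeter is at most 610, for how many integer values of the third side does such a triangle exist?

Triangle inequality: 133 < x < 381. Perimeter ≤ 610 gives x ≤ 610 − 257 − 124 = 229.
So 133 < x ≤ 229; integers 134 through 229: 96 values.

96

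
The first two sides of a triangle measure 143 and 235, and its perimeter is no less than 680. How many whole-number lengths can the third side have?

76

Triangle inequality: 92 < x < 378. Perimeter ≥ 680 gives x ≥ 680 − 143 − 235 = 302.
So 302 ≤ x < 378; integers 302 through 377: 76 values.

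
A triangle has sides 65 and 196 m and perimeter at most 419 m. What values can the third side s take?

Triangle inequality alone gives 131 < s < 261.
The perimeter condition gives s ≤ 419 − 65 − 196 = 158.
Intersecting the two: 131 < s ≤ 158.

131 < s ≤ 158 m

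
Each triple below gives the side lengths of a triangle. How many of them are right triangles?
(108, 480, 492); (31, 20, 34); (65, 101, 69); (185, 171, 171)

1

(108,480,492): 108²+480² = 242064 = 492² → right
(31,20,34): 20²+31² = 1361 > 1156 = 34² → acute
(65,101,69): 65²+69² = 8986 < 10201 = 101² → obtuse
(185,171,171): 171²+171² = 58482 > 34225 = 185² → acute
1 of the 4 is right.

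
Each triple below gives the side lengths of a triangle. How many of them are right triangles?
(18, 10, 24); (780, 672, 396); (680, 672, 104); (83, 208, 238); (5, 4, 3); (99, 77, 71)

(18,10,24): 10²+18² = 424 < 576 = 24² → obtuse
(780,672,396): 396²+672² = 608400 = 780² → right
(680,672,104): 104²+672² = 462400 = 680² → right
(83,208,238): 83²+208² = 50153 < 56644 = 238² → obtuse
(5,4,3): 3²+4² = 25 = 5² → right
(99,77,71): 71²+77² = 10970 > 9801 = 99² → acute
3 of the 6 are right.

3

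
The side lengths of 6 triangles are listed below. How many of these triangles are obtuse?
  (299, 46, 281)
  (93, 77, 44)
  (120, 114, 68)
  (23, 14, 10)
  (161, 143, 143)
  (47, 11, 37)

4

(299,46,281): 46²+281² = 81077 < 89401 = 299² → obtuse
(93,77,44): 44²+77² = 7865 < 8649 = 93² → obtuse
(120,114,68): 68²+114² = 17620 > 14400 = 120² → acute
(23,14,10): 10²+14² = 296 < 529 = 23² → obtuse
(161,143,143): 143²+143² = 40898 > 25921 = 161² → acute
(47,11,37): 11²+37² = 1490 < 2209 = 47² → obtuse
4 of the 6 are obtuse.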